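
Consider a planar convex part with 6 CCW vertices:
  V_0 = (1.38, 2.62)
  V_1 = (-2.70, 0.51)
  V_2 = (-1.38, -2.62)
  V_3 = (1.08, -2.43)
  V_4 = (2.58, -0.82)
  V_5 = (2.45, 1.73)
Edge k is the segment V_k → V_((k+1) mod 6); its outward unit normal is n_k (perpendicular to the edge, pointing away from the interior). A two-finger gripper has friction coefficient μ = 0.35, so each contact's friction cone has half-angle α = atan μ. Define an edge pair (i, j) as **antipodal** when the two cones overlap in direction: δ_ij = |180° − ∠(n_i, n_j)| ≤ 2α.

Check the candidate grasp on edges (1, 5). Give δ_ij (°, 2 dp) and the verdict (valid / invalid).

α = atan 0.35 = 19.29°;  2α = 38.58°
edge 1: e_1 = (+1.32, -3.13);  n_1 = (-0.9214, -0.3886)
edge 5: e_5 = (-1.07, +0.89);  n_5 = (+0.6395, +0.7688)
∠(n_1, n_5) = 152.62°
δ = |180° − 152.62°| = 27.38°
27.38° ≤ 2α = 38.58°  →  valid

δ = 27.38°, valid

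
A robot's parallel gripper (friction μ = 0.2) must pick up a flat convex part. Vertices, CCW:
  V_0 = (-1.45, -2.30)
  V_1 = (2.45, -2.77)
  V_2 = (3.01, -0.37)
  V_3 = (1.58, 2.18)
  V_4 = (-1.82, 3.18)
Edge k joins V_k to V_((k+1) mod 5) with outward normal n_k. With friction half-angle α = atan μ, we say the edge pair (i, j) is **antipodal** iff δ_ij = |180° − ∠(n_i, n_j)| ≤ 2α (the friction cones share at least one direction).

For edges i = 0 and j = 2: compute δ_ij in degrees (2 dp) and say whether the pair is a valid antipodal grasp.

α = atan 0.2 = 11.31°;  2α = 22.62°
edge 0: e_0 = (+3.90, -0.47);  n_0 = (-0.1196, -0.9928)
edge 2: e_2 = (-1.43, +2.55);  n_2 = (+0.8722, +0.4891)
∠(n_0, n_2) = 126.15°
δ = |180° − 126.15°| = 53.85°
53.85° > 2α = 22.62°  →  invalid

δ = 53.85°, invalid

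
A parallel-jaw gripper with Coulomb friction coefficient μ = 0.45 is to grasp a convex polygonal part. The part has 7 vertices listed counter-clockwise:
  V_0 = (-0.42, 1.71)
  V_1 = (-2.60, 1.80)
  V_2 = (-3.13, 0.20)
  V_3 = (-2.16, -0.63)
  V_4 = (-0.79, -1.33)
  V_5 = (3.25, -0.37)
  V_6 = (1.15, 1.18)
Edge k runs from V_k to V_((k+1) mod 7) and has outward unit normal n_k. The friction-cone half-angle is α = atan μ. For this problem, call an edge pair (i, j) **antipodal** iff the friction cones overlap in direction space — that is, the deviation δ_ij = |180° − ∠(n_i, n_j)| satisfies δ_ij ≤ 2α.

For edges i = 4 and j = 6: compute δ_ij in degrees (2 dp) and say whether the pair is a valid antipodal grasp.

α = atan 0.45 = 24.23°;  2α = 48.46°
edge 4: e_4 = (+4.04, +0.96);  n_4 = (+0.2312, -0.9729)
edge 6: e_6 = (-1.57, +0.53);  n_6 = (+0.3198, +0.9475)
∠(n_4, n_6) = 147.98°
δ = |180° − 147.98°| = 32.02°
32.02° ≤ 2α = 48.46°  →  valid

δ = 32.02°, valid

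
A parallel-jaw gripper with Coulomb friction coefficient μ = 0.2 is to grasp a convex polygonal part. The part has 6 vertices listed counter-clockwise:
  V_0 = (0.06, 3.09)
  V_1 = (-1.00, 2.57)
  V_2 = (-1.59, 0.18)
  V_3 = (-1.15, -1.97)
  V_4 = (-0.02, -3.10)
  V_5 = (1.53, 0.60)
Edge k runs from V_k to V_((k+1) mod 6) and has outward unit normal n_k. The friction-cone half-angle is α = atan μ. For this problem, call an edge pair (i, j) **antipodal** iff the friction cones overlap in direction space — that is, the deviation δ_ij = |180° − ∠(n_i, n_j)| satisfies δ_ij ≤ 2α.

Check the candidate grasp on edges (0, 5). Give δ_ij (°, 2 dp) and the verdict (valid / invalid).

α = atan 0.2 = 11.31°;  2α = 22.62°
edge 0: e_0 = (-1.06, -0.52);  n_0 = (-0.4404, +0.8978)
edge 5: e_5 = (-1.47, +2.49);  n_5 = (+0.8611, +0.5084)
∠(n_0, n_5) = 85.58°
δ = |180° − 85.58°| = 94.42°
94.42° > 2α = 22.62°  →  invalid

δ = 94.42°, invalid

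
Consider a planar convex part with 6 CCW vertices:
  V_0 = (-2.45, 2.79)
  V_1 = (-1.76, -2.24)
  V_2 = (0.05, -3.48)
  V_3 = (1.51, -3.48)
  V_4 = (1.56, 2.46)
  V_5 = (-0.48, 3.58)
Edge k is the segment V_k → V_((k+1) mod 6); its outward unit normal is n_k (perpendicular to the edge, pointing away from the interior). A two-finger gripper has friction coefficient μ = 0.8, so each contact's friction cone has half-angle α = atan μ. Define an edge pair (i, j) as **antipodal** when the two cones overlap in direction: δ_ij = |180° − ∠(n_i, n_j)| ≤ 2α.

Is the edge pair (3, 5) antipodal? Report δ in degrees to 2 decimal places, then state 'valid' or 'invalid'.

δ = 67.67°, valid

α = atan 0.8 = 38.66°;  2α = 77.32°
edge 3: e_3 = (+0.05, +5.94);  n_3 = (+1.0000, -0.0084)
edge 5: e_5 = (-1.97, -0.79);  n_5 = (-0.3722, +0.9282)
∠(n_3, n_5) = 112.33°
δ = |180° − 112.33°| = 67.67°
67.67° ≤ 2α = 77.32°  →  valid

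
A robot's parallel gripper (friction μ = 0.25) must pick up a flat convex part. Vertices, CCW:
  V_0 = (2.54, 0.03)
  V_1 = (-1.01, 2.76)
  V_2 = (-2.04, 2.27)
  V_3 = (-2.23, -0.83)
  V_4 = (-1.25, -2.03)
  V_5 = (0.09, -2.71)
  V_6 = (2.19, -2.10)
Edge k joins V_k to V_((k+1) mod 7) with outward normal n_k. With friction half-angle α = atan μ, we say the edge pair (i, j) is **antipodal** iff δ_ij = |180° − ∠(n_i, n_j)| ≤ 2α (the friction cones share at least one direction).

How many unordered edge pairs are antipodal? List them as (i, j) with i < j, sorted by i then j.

α = atan 0.25 = 14.04°;  2α = 28.07°
n_0 = (+0.6096, +0.7927)
n_1 = (-0.4296, +0.9030)
n_2 = (-0.9981, +0.0612)
n_3 = (-0.7745, -0.6325)
n_4 = (-0.4525, -0.8917)
n_5 = (+0.2789, -0.9603)
n_6 = (+0.9868, -0.1621)
  (0,1): δ = 117.00°  ·
  (0,2): δ = 55.95°  ·
  (0,3): δ = 13.20°  ✓
  (0,4): δ = 10.65°  ✓
  (0,5): δ = 53.76°  ·
  (0,6): δ = 118.23°  ·
  (1,2): δ = 118.95°  ·
  (1,3): δ = 76.20°  ·
  (1,4): δ = 52.35°  ·
  (1,5): δ = 9.24°  ✓
  (1,6): δ = 55.23°  ·
  (2,3): δ = 137.26°  ·
  (2,4): δ = 113.40°  ·
  (2,5): δ = 70.30°  ·
  (2,6): δ = 5.82°  ✓
  (3,4): δ = 156.14°  ·
  (3,5): δ = 113.04°  ·
  (3,6): δ = 48.57°  ·
  (4,5): δ = 136.90°  ·
  (4,6): δ = 72.43°  ·
  (5,6): δ = 115.53°  ·
antipodal pairs: 4

count = 4; pairs: (0,3), (0,4), (1,5), (2,6)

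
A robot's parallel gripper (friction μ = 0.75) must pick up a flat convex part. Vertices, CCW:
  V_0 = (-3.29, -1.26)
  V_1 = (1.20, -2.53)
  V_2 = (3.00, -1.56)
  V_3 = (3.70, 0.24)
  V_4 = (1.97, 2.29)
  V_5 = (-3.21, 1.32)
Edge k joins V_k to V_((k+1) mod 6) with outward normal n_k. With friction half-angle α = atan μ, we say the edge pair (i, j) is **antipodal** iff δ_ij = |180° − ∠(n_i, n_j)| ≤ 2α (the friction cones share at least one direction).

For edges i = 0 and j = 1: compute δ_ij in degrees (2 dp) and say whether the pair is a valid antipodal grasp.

α = atan 0.75 = 36.87°;  2α = 73.74°
edge 0: e_0 = (+4.49, -1.27);  n_0 = (-0.2722, -0.9622)
edge 1: e_1 = (+1.80, +0.97);  n_1 = (+0.4744, -0.8803)
∠(n_0, n_1) = 44.11°
δ = |180° − 44.11°| = 135.89°
135.89° > 2α = 73.74°  →  invalid

δ = 135.89°, invalid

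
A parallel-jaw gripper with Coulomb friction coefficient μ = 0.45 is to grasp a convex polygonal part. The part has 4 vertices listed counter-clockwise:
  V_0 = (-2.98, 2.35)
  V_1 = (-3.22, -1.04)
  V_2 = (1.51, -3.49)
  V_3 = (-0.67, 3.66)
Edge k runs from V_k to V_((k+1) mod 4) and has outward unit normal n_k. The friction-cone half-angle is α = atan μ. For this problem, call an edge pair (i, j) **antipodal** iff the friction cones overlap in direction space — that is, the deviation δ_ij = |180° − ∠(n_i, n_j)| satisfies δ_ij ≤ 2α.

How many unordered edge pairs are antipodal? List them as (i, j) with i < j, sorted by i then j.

count = 2; pairs: (0,2), (1,2)

α = atan 0.45 = 24.23°;  2α = 48.46°
n_0 = (-0.9975, +0.0706)
n_1 = (-0.4599, -0.8880)
n_2 = (+0.9565, +0.2916)
n_3 = (-0.4933, +0.8699)
  (0,1): δ = 113.33°  ·
  (0,2): δ = 21.01°  ✓
  (0,3): δ = 123.61°  ·
  (1,2): δ = 45.66°  ✓
  (1,3): δ = 56.94°  ·
  (2,3): δ = 77.40°  ·
antipodal pairs: 2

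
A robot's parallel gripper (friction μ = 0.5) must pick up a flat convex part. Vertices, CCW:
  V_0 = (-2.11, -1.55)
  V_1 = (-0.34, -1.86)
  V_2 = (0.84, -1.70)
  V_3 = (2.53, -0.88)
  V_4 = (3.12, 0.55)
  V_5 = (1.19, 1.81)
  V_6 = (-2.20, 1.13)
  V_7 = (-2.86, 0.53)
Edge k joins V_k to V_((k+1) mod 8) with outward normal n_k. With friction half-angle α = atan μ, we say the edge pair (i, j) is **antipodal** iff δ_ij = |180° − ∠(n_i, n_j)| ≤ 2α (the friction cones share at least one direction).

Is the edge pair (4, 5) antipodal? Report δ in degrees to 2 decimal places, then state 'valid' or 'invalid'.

α = atan 0.5 = 26.57°;  2α = 53.13°
edge 4: e_4 = (-1.93, +1.26);  n_4 = (+0.5467, +0.8374)
edge 5: e_5 = (-3.39, -0.68);  n_5 = (-0.1967, +0.9805)
∠(n_4, n_5) = 44.48°
δ = |180° − 44.48°| = 135.52°
135.52° > 2α = 53.13°  →  invalid

δ = 135.52°, invalid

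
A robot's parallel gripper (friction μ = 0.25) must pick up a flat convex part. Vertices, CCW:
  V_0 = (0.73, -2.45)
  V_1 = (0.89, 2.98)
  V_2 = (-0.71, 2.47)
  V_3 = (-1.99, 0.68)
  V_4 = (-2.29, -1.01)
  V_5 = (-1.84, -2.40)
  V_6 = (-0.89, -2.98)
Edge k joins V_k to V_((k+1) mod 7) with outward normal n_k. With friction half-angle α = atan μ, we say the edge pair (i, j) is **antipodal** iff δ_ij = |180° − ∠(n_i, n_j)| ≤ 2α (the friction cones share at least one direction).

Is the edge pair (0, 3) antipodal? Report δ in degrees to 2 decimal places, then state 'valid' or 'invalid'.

α = atan 0.25 = 14.04°;  2α = 28.07°
edge 0: e_0 = (+0.16, +5.43);  n_0 = (+0.9996, -0.0295)
edge 3: e_3 = (-0.30, -1.69);  n_3 = (-0.9846, +0.1748)
∠(n_0, n_3) = 171.62°
δ = |180° − 171.62°| = 8.38°
8.38° ≤ 2α = 28.07°  →  valid

δ = 8.38°, valid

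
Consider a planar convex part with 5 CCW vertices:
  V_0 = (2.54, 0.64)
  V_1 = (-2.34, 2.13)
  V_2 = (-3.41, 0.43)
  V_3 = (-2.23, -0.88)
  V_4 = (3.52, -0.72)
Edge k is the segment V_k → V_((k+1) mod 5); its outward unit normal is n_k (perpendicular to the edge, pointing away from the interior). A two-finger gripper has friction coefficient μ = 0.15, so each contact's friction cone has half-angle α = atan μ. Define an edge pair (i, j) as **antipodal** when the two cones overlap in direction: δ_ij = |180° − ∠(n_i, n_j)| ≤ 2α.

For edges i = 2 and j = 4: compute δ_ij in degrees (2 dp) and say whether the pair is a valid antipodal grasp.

δ = 6.24°, valid

α = atan 0.15 = 8.53°;  2α = 17.06°
edge 2: e_2 = (+1.18, -1.31);  n_2 = (-0.7430, -0.6693)
edge 4: e_4 = (-0.98, +1.36);  n_4 = (+0.8113, +0.5846)
∠(n_2, n_4) = 173.76°
δ = |180° − 173.76°| = 6.24°
6.24° ≤ 2α = 17.06°  →  valid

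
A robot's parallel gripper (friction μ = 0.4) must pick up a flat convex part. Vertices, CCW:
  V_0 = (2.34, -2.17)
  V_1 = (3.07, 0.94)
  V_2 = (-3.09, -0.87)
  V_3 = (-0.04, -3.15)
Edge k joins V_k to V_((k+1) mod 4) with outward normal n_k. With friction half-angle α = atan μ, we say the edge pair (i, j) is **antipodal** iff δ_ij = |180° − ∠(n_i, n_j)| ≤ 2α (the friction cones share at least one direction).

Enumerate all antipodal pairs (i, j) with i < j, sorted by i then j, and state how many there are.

count = 1; pairs: (1,3)

α = atan 0.4 = 21.80°;  2α = 43.60°
n_0 = (+0.9735, -0.2285)
n_1 = (-0.2819, +0.9594)
n_2 = (-0.5987, -0.8009)
n_3 = (+0.3807, -0.9247)
  (0,1): δ = 60.42°  ·
  (0,2): δ = 66.43°  ·
  (0,3): δ = 125.59°  ·
  (1,2): δ = 53.15°  ·
  (1,3): δ = 6.01°  ✓
  (2,3): δ = 120.84°  ·
antipodal pairs: 1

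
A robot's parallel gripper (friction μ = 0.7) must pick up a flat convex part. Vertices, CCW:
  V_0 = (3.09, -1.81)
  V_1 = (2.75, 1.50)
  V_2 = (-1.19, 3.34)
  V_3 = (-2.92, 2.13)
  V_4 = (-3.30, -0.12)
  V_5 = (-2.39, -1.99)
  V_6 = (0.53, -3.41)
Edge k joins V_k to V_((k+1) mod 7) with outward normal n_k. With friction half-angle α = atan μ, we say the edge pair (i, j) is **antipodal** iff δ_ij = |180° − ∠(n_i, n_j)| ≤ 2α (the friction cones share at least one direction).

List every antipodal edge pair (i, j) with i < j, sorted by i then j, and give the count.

α = atan 0.7 = 34.99°;  2α = 69.98°
n_0 = (+0.9948, +0.1022)
n_1 = (+0.4231, +0.9061)
n_2 = (-0.5731, +0.8195)
n_3 = (-0.9860, +0.1665)
n_4 = (-0.8992, -0.4376)
n_5 = (-0.4373, -0.8993)
n_6 = (+0.5300, -0.8480)
  (0,1): δ = 120.90°  ·
  (0,2): δ = 60.90°  ✓
  (0,3): δ = 15.45°  ✓
  (0,4): δ = 20.08°  ✓
  (0,5): δ = 58.20°  ✓
  (0,6): δ = 116.14°  ·
  (1,2): δ = 120.00°  ·
  (1,3): δ = 74.55°  ·
  (1,4): δ = 39.02°  ✓
  (1,5): δ = 0.90°  ✓
  (1,6): δ = 57.04°  ✓
  (2,3): δ = 134.56°  ·
  (2,4): δ = 99.02°  ·
  (2,5): δ = 60.90°  ✓
  (2,6): δ = 2.96°  ✓
  (3,4): δ = 144.46°  ·
  (3,5): δ = 106.35°  ·
  (3,6): δ = 48.41°  ✓
  (4,5): δ = 141.88°  ·
  (4,6): δ = 83.94°  ·
  (5,6): δ = 122.06°  ·
antipodal pairs: 10

count = 10; pairs: (0,2), (0,3), (0,4), (0,5), (1,4), (1,5), (1,6), (2,5), (2,6), (3,6)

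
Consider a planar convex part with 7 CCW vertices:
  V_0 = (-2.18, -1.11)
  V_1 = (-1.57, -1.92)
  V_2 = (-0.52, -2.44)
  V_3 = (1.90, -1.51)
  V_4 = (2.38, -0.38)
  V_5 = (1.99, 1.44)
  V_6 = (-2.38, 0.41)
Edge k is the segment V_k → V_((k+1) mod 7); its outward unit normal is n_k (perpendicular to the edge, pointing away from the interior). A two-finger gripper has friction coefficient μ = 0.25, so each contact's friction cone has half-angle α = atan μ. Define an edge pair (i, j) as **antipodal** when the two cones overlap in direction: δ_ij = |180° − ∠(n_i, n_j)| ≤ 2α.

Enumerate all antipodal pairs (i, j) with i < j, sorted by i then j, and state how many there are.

count = 3; pairs: (0,4), (2,5), (4,6)

α = atan 0.25 = 14.04°;  2α = 28.07°
n_0 = (-0.7988, -0.6016)
n_1 = (-0.4438, -0.8961)
n_2 = (+0.3587, -0.9334)
n_3 = (+0.9204, -0.3910)
n_4 = (+0.9778, +0.2095)
n_5 = (-0.2294, +0.9733)
n_6 = (-0.9915, -0.1305)
  (0,1): δ = 153.33°  ·
  (0,2): δ = 105.96°  ·
  (0,3): δ = 60.00°  ·
  (0,4): δ = 24.89°  ✓
  (0,5): δ = 66.28°  ·
  (0,6): δ = 150.51°  ·
  (1,2): δ = 132.63°  ·
  (1,3): δ = 86.67°  ·
  (1,4): δ = 51.56°  ·
  (1,5): δ = 39.61°  ·
  (1,6): δ = 123.84°  ·
  (2,3): δ = 134.04°  ·
  (2,4): δ = 98.93°  ·
  (2,5): δ = 7.76°  ✓
  (2,6): δ = 76.47°  ·
  (3,4): δ = 144.89°  ·
  (3,5): δ = 53.72°  ·
  (3,6): δ = 30.51°  ·
  (4,5): δ = 88.83°  ·
  (4,6): δ = 4.60°  ✓
  (5,6): δ = 95.77°  ·
antipodal pairs: 3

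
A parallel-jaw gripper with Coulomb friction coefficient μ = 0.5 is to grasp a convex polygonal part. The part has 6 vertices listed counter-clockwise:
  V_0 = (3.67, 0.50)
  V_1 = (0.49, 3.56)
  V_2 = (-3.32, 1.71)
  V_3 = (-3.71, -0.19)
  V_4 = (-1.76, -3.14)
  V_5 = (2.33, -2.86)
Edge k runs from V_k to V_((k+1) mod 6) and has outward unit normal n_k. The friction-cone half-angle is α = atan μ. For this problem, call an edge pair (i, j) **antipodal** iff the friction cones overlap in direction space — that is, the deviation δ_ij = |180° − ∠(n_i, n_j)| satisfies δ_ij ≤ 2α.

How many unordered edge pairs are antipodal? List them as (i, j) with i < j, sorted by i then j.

α = atan 0.5 = 26.57°;  2α = 53.13°
n_0 = (+0.6934, +0.7206)
n_1 = (-0.4368, +0.8996)
n_2 = (-0.9796, +0.2011)
n_3 = (-0.8342, -0.5514)
n_4 = (+0.0683, -0.9977)
n_5 = (+0.9289, -0.3704)
  (0,1): δ = 110.20°  ·
  (0,2): δ = 57.70°  ·
  (0,3): δ = 12.64°  ✓
  (0,4): δ = 47.81°  ✓
  (0,5): δ = 112.16°  ·
  (1,2): δ = 127.50°  ·
  (1,3): δ = 82.43°  ·
  (1,4): δ = 21.98°  ✓
  (1,5): δ = 42.36°  ✓
  (2,3): δ = 134.94°  ·
  (2,4): δ = 74.48°  ·
  (2,5): δ = 10.14°  ✓
  (3,4): δ = 119.55°  ·
  (3,5): δ = 55.21°  ·
  (4,5): δ = 115.66°  ·
antipodal pairs: 5

count = 5; pairs: (0,3), (0,4), (1,4), (1,5), (2,5)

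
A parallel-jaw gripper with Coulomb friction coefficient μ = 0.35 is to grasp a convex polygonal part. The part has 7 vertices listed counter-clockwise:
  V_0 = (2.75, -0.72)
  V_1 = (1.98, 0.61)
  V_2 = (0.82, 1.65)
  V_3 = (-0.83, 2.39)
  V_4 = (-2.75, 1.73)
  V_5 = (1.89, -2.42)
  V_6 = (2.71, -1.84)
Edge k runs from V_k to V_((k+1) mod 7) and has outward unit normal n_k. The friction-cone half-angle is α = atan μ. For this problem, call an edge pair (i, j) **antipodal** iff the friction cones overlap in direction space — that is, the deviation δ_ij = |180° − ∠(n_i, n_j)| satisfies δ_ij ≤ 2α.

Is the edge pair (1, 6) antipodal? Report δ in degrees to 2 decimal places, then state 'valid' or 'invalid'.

δ = 129.83°, invalid

α = atan 0.35 = 19.29°;  2α = 38.58°
edge 1: e_1 = (-1.16, +1.04);  n_1 = (+0.6675, +0.7446)
edge 6: e_6 = (+0.04, +1.12);  n_6 = (+0.9994, -0.0357)
∠(n_1, n_6) = 50.17°
δ = |180° − 50.17°| = 129.83°
129.83° > 2α = 38.58°  →  invalid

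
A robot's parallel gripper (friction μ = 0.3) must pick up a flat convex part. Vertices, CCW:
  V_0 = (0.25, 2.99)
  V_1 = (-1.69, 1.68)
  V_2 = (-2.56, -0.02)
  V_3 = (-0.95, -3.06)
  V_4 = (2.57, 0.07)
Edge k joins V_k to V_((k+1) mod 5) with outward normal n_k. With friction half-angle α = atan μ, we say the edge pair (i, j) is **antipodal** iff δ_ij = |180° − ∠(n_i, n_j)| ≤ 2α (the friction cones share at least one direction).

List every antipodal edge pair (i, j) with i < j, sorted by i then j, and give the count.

count = 3; pairs: (0,3), (1,3), (2,4)

α = atan 0.3 = 16.70°;  2α = 33.40°
n_0 = (-0.5596, +0.8287)
n_1 = (-0.8902, +0.4556)
n_2 = (-0.8837, -0.4680)
n_3 = (+0.6645, -0.7473)
n_4 = (+0.7830, +0.6221)
  (0,1): δ = 151.13°  ·
  (0,2): δ = 96.12°  ·
  (0,3): δ = 7.61°  ✓
  (0,4): δ = 94.44°  ·
  (1,2): δ = 124.99°  ·
  (1,3): δ = 21.25°  ✓
  (1,4): δ = 65.57°  ·
  (2,3): δ = 76.26°  ·
  (2,4): δ = 10.56°  ✓
  (3,4): δ = 93.18°  ·
antipodal pairs: 3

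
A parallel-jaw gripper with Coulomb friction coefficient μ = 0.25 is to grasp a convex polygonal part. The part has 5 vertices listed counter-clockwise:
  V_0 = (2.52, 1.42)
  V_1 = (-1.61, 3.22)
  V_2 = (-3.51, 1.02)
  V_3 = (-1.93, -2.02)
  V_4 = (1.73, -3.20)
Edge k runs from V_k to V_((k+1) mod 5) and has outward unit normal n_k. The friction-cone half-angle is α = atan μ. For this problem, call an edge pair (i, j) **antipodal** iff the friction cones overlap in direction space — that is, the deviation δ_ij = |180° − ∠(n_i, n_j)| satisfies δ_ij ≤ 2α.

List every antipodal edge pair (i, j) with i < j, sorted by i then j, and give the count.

count = 1; pairs: (0,3)

α = atan 0.25 = 14.04°;  2α = 28.07°
n_0 = (+0.3995, +0.9167)
n_1 = (-0.7568, +0.6536)
n_2 = (-0.8873, -0.4612)
n_3 = (-0.3069, -0.9518)
n_4 = (+0.9857, -0.1685)
  (0,1): δ = 107.27°  ·
  (0,2): δ = 38.99°  ·
  (0,3): δ = 5.68°  ✓
  (0,4): δ = 103.85°  ·
  (1,2): δ = 111.72°  ·
  (1,3): δ = 67.05°  ·
  (1,4): δ = 31.11°  ·
  (2,3): δ = 135.33°  ·
  (2,4): δ = 37.17°  ·
  (3,4): δ = 81.83°  ·
antipodal pairs: 1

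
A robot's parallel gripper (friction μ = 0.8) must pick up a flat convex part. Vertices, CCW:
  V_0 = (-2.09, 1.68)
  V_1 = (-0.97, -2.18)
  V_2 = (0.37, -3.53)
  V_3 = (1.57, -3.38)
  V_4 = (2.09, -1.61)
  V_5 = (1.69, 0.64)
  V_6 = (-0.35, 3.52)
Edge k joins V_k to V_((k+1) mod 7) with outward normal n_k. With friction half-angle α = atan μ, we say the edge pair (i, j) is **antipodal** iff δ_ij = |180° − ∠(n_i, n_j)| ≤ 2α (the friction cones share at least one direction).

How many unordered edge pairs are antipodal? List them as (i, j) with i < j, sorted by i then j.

count = 10; pairs: (0,3), (0,4), (0,5), (1,3), (1,4), (1,5), (2,5), (2,6), (3,6), (4,6)

α = atan 0.8 = 38.66°;  2α = 77.32°
n_0 = (-0.9604, -0.2787)
n_1 = (-0.7097, -0.7045)
n_2 = (+0.1240, -0.9923)
n_3 = (+0.9595, -0.2819)
n_4 = (+0.9846, +0.1750)
n_5 = (+0.8160, +0.5780)
n_6 = (-0.7266, +0.6871)
  (0,1): δ = 151.39°  ·
  (0,2): δ = 99.06°  ·
  (0,3): δ = 32.55°  ✓
  (0,4): δ = 6.10°  ✓
  (0,5): δ = 19.13°  ✓
  (0,6): δ = 120.42°  ·
  (1,2): δ = 127.66°  ·
  (1,3): δ = 61.16°  ✓
  (1,4): δ = 34.71°  ✓
  (1,5): δ = 9.48°  ✓
  (1,6): δ = 91.81°  ·
  (2,3): δ = 113.50°  ·
  (2,4): δ = 87.04°  ·
  (2,5): δ = 61.81°  ✓
  (2,6): δ = 39.48°  ✓
  (3,4): δ = 153.55°  ·
  (3,5): δ = 128.32°  ·
  (3,6): δ = 27.03°  ✓
  (4,5): δ = 154.77°  ·
  (4,6): δ = 53.48°  ✓
  (5,6): δ = 78.71°  ·
antipodal pairs: 10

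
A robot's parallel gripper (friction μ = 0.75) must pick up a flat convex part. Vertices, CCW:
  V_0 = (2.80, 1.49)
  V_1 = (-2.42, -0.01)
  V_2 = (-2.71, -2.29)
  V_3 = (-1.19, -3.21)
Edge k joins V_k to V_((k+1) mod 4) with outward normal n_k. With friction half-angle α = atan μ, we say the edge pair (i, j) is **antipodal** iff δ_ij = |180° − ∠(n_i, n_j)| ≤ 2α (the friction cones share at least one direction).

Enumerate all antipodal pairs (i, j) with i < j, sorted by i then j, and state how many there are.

count = 3; pairs: (0,2), (0,3), (1,3)

α = atan 0.75 = 36.87°;  2α = 73.74°
n_0 = (-0.2762, +0.9611)
n_1 = (-0.9920, +0.1262)
n_2 = (-0.5178, -0.8555)
n_3 = (+0.7623, -0.6472)
  (0,1): δ = 113.28°  ·
  (0,2): δ = 47.22°  ✓
  (0,3): δ = 33.64°  ✓
  (1,2): δ = 113.94°  ·
  (1,3): δ = 33.08°  ✓
  (2,3): δ = 99.14°  ·
antipodal pairs: 3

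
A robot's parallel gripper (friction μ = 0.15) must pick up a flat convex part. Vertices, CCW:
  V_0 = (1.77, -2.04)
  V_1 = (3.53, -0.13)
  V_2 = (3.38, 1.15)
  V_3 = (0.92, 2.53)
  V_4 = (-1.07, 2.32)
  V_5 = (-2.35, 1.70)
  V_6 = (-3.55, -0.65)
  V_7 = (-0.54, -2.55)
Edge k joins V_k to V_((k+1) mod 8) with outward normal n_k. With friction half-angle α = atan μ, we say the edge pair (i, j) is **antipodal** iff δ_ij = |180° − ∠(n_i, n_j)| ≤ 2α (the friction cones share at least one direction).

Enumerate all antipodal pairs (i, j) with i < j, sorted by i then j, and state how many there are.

count = 4; pairs: (0,5), (2,6), (3,7), (4,7)

α = atan 0.15 = 8.53°;  2α = 17.06°
n_0 = (+0.7354, -0.6776)
n_1 = (+0.9932, +0.1164)
n_2 = (+0.4893, +0.8721)
n_3 = (-0.1049, +0.9945)
n_4 = (-0.4359, +0.9000)
n_5 = (-0.8906, +0.4548)
n_6 = (-0.5338, -0.8456)
n_7 = (+0.2156, -0.9765)
  (0,1): δ = 130.66°  ·
  (0,2): δ = 76.63°  ·
  (0,3): δ = 41.32°  ·
  (0,4): δ = 21.50°  ·
  (0,5): δ = 15.61°  ✓
  (0,6): δ = 100.40°  ·
  (0,7): δ = 145.11°  ·
  (1,2): δ = 125.98°  ·
  (1,3): δ = 90.66°  ·
  (1,4): δ = 70.84°  ·
  (1,5): δ = 33.73°  ·
  (1,6): δ = 51.05°  ·
  (1,7): δ = 95.77°  ·
  (2,3): δ = 144.68°  ·
  (2,4): δ = 124.86°  ·
  (2,5): δ = 87.76°  ·
  (2,6): δ = 2.97°  ✓
  (2,7): δ = 41.74°  ·
  (3,4): δ = 160.18°  ·
  (3,5): δ = 123.07°  ·
  (3,6): δ = 38.29°  ·
  (3,7): δ = 6.43°  ✓
  (4,5): δ = 142.89°  ·
  (4,6): δ = 58.11°  ·
  (4,7): δ = 13.39°  ✓
  (5,6): δ = 95.21°  ·
  (5,7): δ = 50.50°  ·
  (6,7): δ = 135.29°  ·
antipodal pairs: 4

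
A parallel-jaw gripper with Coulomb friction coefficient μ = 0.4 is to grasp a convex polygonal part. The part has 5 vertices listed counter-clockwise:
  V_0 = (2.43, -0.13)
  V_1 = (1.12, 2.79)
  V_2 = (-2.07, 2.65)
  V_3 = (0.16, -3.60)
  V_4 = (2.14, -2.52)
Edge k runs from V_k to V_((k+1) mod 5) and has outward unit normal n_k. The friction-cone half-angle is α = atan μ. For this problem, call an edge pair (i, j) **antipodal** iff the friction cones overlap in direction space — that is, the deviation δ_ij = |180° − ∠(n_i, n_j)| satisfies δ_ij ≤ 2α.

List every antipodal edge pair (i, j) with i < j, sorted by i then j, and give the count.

α = atan 0.4 = 21.80°;  2α = 43.60°
n_0 = (+0.9124, +0.4093)
n_1 = (-0.0438, +0.9990)
n_2 = (-0.9418, -0.3360)
n_3 = (+0.4789, -0.8779)
n_4 = (+0.9927, -0.1205)
  (0,1): δ = 111.65°  ·
  (0,2): δ = 4.53°  ✓
  (0,3): δ = 94.45°  ·
  (0,4): δ = 148.92°  ·
  (1,2): δ = 72.88°  ·
  (1,3): δ = 26.10°  ✓
  (1,4): δ = 80.57°  ·
  (2,3): δ = 81.03°  ·
  (2,4): δ = 26.55°  ✓
  (3,4): δ = 125.53°  ·
antipodal pairs: 3

count = 3; pairs: (0,2), (1,3), (2,4)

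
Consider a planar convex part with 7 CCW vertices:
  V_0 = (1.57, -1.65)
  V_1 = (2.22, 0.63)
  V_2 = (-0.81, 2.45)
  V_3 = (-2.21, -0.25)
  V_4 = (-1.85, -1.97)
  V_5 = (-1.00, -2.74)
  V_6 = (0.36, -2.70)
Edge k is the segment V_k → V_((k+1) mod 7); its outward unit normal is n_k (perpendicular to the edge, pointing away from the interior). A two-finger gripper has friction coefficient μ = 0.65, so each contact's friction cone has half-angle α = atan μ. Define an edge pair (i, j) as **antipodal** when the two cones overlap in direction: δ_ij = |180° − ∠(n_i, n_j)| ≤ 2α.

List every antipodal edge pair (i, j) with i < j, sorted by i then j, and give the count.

α = atan 0.65 = 33.02°;  2α = 66.05°
n_0 = (+0.9617, -0.2742)
n_1 = (+0.5149, +0.8572)
n_2 = (-0.8878, +0.4603)
n_3 = (-0.9788, -0.2049)
n_4 = (-0.6714, -0.7411)
n_5 = (+0.0294, -0.9996)
n_6 = (+0.6554, -0.7553)
  (0,1): δ = 105.08°  ·
  (0,2): δ = 11.50°  ✓
  (0,3): δ = 27.73°  ✓
  (0,4): δ = 63.74°  ✓
  (0,5): δ = 107.60°  ·
  (0,6): δ = 146.86°  ·
  (1,2): δ = 86.42°  ·
  (1,3): δ = 47.19°  ✓
  (1,4): δ = 11.18°  ✓
  (1,5): δ = 32.68°  ✓
  (1,6): δ = 71.94°  ·
  (2,3): δ = 140.77°  ·
  (2,4): δ = 104.77°  ·
  (2,5): δ = 60.91°  ✓
  (2,6): δ = 21.64°  ✓
  (3,4): δ = 143.99°  ·
  (3,5): δ = 100.14°  ·
  (3,6): δ = 60.87°  ✓
  (4,5): δ = 136.14°  ·
  (4,6): δ = 96.88°  ·
  (5,6): δ = 140.73°  ·
antipodal pairs: 9

count = 9; pairs: (0,2), (0,3), (0,4), (1,3), (1,4), (1,5), (2,5), (2,6), (3,6)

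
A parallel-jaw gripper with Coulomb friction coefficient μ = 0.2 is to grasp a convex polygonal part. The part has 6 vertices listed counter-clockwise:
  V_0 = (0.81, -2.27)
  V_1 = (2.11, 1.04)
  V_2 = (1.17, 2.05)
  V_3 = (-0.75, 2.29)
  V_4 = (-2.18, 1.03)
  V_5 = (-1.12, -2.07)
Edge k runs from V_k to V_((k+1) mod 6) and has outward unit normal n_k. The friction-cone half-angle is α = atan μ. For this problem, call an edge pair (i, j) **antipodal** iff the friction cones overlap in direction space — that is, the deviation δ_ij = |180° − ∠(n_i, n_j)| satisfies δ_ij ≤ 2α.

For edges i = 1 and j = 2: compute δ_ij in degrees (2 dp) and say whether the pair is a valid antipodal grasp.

δ = 140.07°, invalid

α = atan 0.2 = 11.31°;  2α = 22.62°
edge 1: e_1 = (-0.94, +1.01);  n_1 = (+0.7320, +0.6813)
edge 2: e_2 = (-1.92, +0.24);  n_2 = (+0.1240, +0.9923)
∠(n_1, n_2) = 39.93°
δ = |180° − 39.93°| = 140.07°
140.07° > 2α = 22.62°  →  invalid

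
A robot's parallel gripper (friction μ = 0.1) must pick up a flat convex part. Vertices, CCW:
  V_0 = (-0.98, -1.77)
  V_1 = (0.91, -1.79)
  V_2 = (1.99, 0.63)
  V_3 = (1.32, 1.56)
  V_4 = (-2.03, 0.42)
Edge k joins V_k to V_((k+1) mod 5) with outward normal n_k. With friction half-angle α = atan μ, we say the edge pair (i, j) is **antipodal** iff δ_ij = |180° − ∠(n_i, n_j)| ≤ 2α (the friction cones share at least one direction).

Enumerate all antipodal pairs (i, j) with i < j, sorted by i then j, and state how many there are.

count = 1; pairs: (2,4)

α = atan 0.1 = 5.71°;  2α = 11.42°
n_0 = (-0.0106, -0.9999)
n_1 = (+0.9132, -0.4075)
n_2 = (+0.8114, +0.5845)
n_3 = (-0.3222, +0.9467)
n_4 = (-0.9017, -0.4323)
  (0,1): δ = 113.44°  ·
  (0,2): δ = 53.62°  ·
  (0,3): δ = 19.40°  ·
  (0,4): δ = 116.22°  ·
  (1,2): δ = 120.18°  ·
  (1,3): δ = 47.16°  ·
  (1,4): δ = 49.67°  ·
  (2,3): δ = 106.98°  ·
  (2,4): δ = 10.15°  ✓
  (3,4): δ = 83.18°  ·
antipodal pairs: 1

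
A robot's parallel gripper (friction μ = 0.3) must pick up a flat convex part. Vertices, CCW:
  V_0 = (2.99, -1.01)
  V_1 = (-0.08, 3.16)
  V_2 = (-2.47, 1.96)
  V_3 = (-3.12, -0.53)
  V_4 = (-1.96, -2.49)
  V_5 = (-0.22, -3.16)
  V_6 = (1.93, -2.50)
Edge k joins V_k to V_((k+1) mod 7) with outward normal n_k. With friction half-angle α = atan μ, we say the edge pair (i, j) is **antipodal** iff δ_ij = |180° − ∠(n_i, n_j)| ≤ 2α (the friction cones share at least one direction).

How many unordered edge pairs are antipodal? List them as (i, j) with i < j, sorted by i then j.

α = atan 0.3 = 16.70°;  2α = 33.40°
n_0 = (+0.8053, +0.5929)
n_1 = (-0.4487, +0.8937)
n_2 = (-0.9676, +0.2526)
n_3 = (-0.8606, -0.5093)
n_4 = (-0.3593, -0.9332)
n_5 = (+0.2935, -0.9560)
n_6 = (+0.8148, -0.5797)
  (0,1): δ = 99.70°  ·
  (0,2): δ = 50.99°  ·
  (0,3): δ = 5.74°  ✓
  (0,4): δ = 32.58°  ✓
  (0,5): δ = 70.70°  ·
  (0,6): δ = 108.21°  ·
  (1,2): δ = 131.29°  ·
  (1,3): δ = 86.04°  ·
  (1,4): δ = 47.72°  ·
  (1,5): δ = 9.60°  ✓
  (1,6): δ = 27.91°  ✓
  (2,3): δ = 134.75°  ·
  (2,4): δ = 96.43°  ·
  (2,5): δ = 58.30°  ·
  (2,6): δ = 20.80°  ✓
  (3,4): δ = 141.68°  ·
  (3,5): δ = 103.55°  ·
  (3,6): δ = 66.05°  ·
  (4,5): δ = 141.88°  ·
  (4,6): δ = 104.37°  ·
  (5,6): δ = 142.49°  ·
antipodal pairs: 5

count = 5; pairs: (0,3), (0,4), (1,5), (1,6), (2,6)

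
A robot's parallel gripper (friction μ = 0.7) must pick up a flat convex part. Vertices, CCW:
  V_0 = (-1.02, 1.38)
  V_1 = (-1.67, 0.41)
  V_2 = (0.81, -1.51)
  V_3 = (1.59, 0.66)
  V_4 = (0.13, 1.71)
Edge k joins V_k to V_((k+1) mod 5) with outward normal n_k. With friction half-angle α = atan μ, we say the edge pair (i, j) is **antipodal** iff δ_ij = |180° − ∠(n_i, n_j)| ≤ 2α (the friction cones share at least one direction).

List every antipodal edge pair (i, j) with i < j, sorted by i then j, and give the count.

α = atan 0.7 = 34.99°;  2α = 69.98°
n_0 = (-0.8307, +0.5567)
n_1 = (-0.6122, -0.7907)
n_2 = (+0.9411, -0.3383)
n_3 = (+0.5839, +0.8119)
n_4 = (-0.2758, +0.9612)
  (0,1): δ = 93.92°  ·
  (0,2): δ = 14.06°  ✓
  (0,3): δ = 88.10°  ·
  (0,4): δ = 139.84°  ·
  (1,2): δ = 72.02°  ·
  (1,3): δ = 2.02°  ✓
  (1,4): δ = 53.76°  ✓
  (2,3): δ = 105.95°  ·
  (2,4): δ = 54.22°  ✓
  (3,4): δ = 128.27°  ·
antipodal pairs: 4

count = 4; pairs: (0,2), (1,3), (1,4), (2,4)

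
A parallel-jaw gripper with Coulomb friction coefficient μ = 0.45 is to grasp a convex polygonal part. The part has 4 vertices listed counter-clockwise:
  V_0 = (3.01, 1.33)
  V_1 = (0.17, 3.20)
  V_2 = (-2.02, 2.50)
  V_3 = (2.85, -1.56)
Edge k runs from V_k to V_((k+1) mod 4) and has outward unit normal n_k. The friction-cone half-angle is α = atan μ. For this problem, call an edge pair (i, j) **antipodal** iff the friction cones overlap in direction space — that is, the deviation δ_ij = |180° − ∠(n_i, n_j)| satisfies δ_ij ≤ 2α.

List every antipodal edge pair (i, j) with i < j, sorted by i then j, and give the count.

count = 1; pairs: (0,2)

α = atan 0.45 = 24.23°;  2α = 48.46°
n_0 = (+0.5499, +0.8352)
n_1 = (-0.3045, +0.9525)
n_2 = (-0.6403, -0.7681)
n_3 = (+0.9985, -0.0553)
  (0,1): δ = 128.91°  ·
  (0,2): δ = 6.45°  ✓
  (0,3): δ = 120.19°  ·
  (1,2): δ = 57.54°  ·
  (1,3): δ = 69.11°  ·
  (2,3): δ = 53.35°  ·
antipodal pairs: 1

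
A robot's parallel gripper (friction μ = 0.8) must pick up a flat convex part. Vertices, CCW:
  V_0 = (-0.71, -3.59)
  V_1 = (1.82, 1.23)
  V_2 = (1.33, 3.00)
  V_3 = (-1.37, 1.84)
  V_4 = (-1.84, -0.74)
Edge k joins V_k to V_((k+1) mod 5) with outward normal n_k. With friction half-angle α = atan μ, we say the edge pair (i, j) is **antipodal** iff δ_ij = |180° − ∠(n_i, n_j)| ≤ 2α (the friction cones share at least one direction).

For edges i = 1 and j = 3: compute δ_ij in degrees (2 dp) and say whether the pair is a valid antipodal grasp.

α = atan 0.8 = 38.66°;  2α = 77.32°
edge 1: e_1 = (-0.49, +1.77);  n_1 = (+0.9638, +0.2668)
edge 3: e_3 = (-0.47, -2.58);  n_3 = (-0.9838, +0.1792)
∠(n_1, n_3) = 154.20°
δ = |180° − 154.20°| = 25.80°
25.80° ≤ 2α = 77.32°  →  valid

δ = 25.80°, valid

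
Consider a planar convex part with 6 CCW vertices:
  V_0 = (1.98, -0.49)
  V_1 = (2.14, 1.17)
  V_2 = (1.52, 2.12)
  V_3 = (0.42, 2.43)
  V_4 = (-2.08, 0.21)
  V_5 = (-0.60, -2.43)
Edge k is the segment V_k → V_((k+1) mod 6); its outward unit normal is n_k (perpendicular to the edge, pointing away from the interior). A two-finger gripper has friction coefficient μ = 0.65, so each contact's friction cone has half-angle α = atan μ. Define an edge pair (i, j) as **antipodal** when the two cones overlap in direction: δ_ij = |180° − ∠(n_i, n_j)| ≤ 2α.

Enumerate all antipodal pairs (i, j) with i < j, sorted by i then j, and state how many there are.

count = 6; pairs: (0,3), (0,4), (1,4), (2,4), (2,5), (3,5)

α = atan 0.65 = 33.02°;  2α = 66.05°
n_0 = (+0.9954, -0.0959)
n_1 = (+0.8374, +0.5465)
n_2 = (+0.2713, +0.9625)
n_3 = (-0.6640, +0.7477)
n_4 = (-0.8723, -0.4890)
n_5 = (+0.6010, -0.7993)
  (0,1): δ = 141.36°  ·
  (0,2): δ = 100.23°  ·
  (0,3): δ = 42.89°  ✓
  (0,4): δ = 34.78°  ✓
  (0,5): δ = 132.45°  ·
  (1,2): δ = 138.87°  ·
  (1,3): δ = 81.52°  ·
  (1,4): δ = 3.85°  ✓
  (1,5): δ = 93.81°  ·
  (2,3): δ = 122.66°  ·
  (2,4): δ = 44.99°  ✓
  (2,5): δ = 52.68°  ✓
  (3,4): δ = 102.33°  ·
  (3,5): δ = 4.66°  ✓
  (4,5): δ = 82.33°  ·
antipodal pairs: 6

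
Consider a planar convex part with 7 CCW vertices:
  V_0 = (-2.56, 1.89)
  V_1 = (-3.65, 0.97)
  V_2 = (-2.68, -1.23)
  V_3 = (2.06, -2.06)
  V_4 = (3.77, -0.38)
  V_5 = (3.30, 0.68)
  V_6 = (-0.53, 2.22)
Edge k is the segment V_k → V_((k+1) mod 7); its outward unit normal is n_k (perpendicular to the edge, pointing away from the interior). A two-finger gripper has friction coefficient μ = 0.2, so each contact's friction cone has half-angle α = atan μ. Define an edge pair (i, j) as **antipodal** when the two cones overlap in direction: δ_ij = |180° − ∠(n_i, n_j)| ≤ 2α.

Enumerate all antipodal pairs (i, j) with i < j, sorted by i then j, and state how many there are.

count = 4; pairs: (0,3), (1,4), (2,5), (2,6)

α = atan 0.2 = 11.31°;  2α = 22.62°
n_0 = (-0.6450, +0.7642)
n_1 = (-0.9150, -0.4034)
n_2 = (-0.1725, -0.9850)
n_3 = (+0.7008, -0.7133)
n_4 = (+0.9142, +0.4053)
n_5 = (+0.3731, +0.9278)
n_6 = (-0.1605, +0.9870)
  (0,1): δ = 106.37°  ·
  (0,2): δ = 50.10°  ·
  (0,3): δ = 4.33°  ✓
  (0,4): δ = 73.75°  ·
  (0,5): δ = 117.93°  ·
  (0,6): δ = 149.07°  ·
  (1,2): δ = 123.73°  ·
  (1,3): δ = 69.30°  ·
  (1,4): δ = 0.12°  ✓
  (1,5): δ = 44.30°  ·
  (1,6): δ = 75.44°  ·
  (2,3): δ = 125.57°  ·
  (2,4): δ = 56.16°  ·
  (2,5): δ = 11.97°  ✓
  (2,6): δ = 19.17°  ✓
  (3,4): δ = 110.58°  ·
  (3,5): δ = 66.40°  ·
  (3,6): δ = 35.26°  ·
  (4,5): δ = 135.82°  ·
  (4,6): δ = 104.68°  ·
  (5,6): δ = 148.86°  ·
antipodal pairs: 4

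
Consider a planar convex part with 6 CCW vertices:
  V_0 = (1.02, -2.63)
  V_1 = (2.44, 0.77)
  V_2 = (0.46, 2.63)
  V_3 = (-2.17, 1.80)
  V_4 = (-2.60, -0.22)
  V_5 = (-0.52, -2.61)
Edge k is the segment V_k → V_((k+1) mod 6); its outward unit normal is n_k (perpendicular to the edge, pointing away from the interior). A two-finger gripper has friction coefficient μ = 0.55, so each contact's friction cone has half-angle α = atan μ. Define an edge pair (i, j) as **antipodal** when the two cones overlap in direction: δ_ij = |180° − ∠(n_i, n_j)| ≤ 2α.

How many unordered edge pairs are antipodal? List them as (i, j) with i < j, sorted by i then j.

count = 5; pairs: (0,2), (0,3), (1,4), (1,5), (2,5)

α = atan 0.55 = 28.81°;  2α = 57.62°
n_0 = (+0.9228, -0.3854)
n_1 = (+0.6847, +0.7288)
n_2 = (-0.3010, +0.9536)
n_3 = (-0.9781, +0.2082)
n_4 = (-0.7543, -0.6565)
n_5 = (-0.0130, -0.9999)
  (0,1): δ = 110.54°  ·
  (0,2): δ = 49.82°  ✓
  (0,3): δ = 10.65°  ✓
  (0,4): δ = 63.70°  ·
  (0,5): δ = 111.92°  ·
  (1,2): δ = 119.27°  ·
  (1,3): δ = 58.81°  ·
  (1,4): δ = 5.76°  ✓
  (1,5): δ = 42.47°  ✓
  (2,3): δ = 119.53°  ·
  (2,4): δ = 66.48°  ·
  (2,5): δ = 18.26°  ✓
  (3,4): δ = 126.95°  ·
  (3,5): δ = 78.73°  ·
  (4,5): δ = 131.78°  ·
antipodal pairs: 5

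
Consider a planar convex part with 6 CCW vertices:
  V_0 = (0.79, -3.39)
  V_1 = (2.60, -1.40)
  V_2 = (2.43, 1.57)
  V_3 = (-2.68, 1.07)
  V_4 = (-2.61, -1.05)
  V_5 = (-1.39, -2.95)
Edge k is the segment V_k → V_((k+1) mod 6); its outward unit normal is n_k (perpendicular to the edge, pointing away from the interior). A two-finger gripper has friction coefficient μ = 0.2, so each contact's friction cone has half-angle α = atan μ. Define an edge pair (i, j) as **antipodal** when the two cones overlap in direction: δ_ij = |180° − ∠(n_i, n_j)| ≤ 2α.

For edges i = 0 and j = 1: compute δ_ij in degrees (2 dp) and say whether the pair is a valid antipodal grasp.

δ = 134.44°, invalid

α = atan 0.2 = 11.31°;  2α = 22.62°
edge 0: e_0 = (+1.81, +1.99);  n_0 = (+0.7398, -0.6729)
edge 1: e_1 = (-0.17, +2.97);  n_1 = (+0.9984, +0.0571)
∠(n_0, n_1) = 45.56°
δ = |180° − 45.56°| = 134.44°
134.44° > 2α = 22.62°  →  invalid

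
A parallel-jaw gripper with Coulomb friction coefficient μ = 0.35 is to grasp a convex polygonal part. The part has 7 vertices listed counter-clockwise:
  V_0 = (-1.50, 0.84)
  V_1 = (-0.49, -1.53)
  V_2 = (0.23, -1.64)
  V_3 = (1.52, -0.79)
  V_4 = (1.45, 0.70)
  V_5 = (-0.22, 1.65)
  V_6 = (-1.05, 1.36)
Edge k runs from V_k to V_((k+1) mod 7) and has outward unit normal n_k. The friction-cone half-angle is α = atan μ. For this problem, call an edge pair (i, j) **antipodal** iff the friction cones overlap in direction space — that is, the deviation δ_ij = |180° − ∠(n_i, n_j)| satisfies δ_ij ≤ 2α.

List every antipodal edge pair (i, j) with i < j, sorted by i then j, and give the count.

count = 6; pairs: (0,3), (0,4), (1,4), (1,5), (2,5), (2,6)

α = atan 0.35 = 19.29°;  2α = 38.58°
n_0 = (-0.9199, -0.3920)
n_1 = (-0.1510, -0.9885)
n_2 = (+0.5502, -0.8350)
n_3 = (+0.9989, +0.0469)
n_4 = (+0.4945, +0.8692)
n_5 = (-0.3298, +0.9440)
n_6 = (-0.7562, +0.6544)
  (0,1): δ = 121.77°  ·
  (0,2): δ = 79.70°  ·
  (0,3): δ = 20.39°  ✓
  (0,4): δ = 37.28°  ✓
  (0,5): δ = 86.18°  ·
  (0,6): δ = 116.05°  ·
  (1,2): δ = 137.93°  ·
  (1,3): δ = 78.62°  ·
  (1,4): δ = 20.95°  ✓
  (1,5): δ = 27.95°  ✓
  (1,6): δ = 57.81°  ·
  (2,3): δ = 120.69°  ·
  (2,4): δ = 63.02°  ·
  (2,5): δ = 14.12°  ✓
  (2,6): δ = 15.75°  ✓
  (3,4): δ = 122.32°  ·
  (3,5): δ = 73.43°  ·
  (3,6): δ = 43.56°  ·
  (4,5): δ = 131.11°  ·
  (4,6): δ = 101.24°  ·
  (5,6): δ = 150.13°  ·
antipodal pairs: 6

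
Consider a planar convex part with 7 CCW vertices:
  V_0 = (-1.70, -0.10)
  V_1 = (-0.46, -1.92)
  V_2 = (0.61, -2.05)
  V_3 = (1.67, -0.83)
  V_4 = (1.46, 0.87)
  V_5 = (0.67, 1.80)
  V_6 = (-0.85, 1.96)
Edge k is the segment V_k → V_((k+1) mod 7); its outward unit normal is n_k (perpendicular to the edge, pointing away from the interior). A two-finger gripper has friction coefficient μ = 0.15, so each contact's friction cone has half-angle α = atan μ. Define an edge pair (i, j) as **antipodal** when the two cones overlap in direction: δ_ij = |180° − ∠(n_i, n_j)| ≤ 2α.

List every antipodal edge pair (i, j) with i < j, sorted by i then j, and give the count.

count = 2; pairs: (0,4), (1,5)

α = atan 0.15 = 8.53°;  2α = 17.06°
n_0 = (-0.8264, -0.5631)
n_1 = (-0.1206, -0.9927)
n_2 = (+0.7549, -0.6559)
n_3 = (+0.9925, +0.1226)
n_4 = (+0.7621, +0.6474)
n_5 = (+0.1047, +0.9945)
n_6 = (-0.9244, +0.3814)
  (0,1): δ = 131.19°  ·
  (0,2): δ = 75.25°  ·
  (0,3): δ = 27.23°  ·
  (0,4): δ = 6.08°  ✓
  (0,5): δ = 49.72°  ·
  (0,6): δ = 123.31°  ·
  (1,2): δ = 124.06°  ·
  (1,3): δ = 76.03°  ·
  (1,4): δ = 42.73°  ·
  (1,5): δ = 0.92°  ✓
  (1,6): δ = 74.51°  ·
  (2,3): δ = 131.97°  ·
  (2,4): δ = 98.67°  ·
  (2,5): δ = 55.02°  ·
  (2,6): δ = 18.56°  ·
  (3,4): δ = 146.70°  ·
  (3,5): δ = 103.05°  ·
  (3,6): δ = 29.46°  ·
  (4,5): δ = 136.36°  ·
  (4,6): δ = 62.77°  ·
  (5,6): δ = 106.41°  ·
antipodal pairs: 2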